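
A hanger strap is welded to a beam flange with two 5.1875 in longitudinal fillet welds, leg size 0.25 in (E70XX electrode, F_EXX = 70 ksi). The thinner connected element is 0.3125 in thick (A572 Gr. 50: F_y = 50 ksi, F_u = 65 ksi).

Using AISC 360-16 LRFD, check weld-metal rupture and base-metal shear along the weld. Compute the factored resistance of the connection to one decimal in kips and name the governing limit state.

57.8 kips (weld metal governs)

Weld metal: throat = 0.707×0.25 = 0.17675 in, L = 2×5.1875 = 10.375 in. φR_n = 0.75 × 0.6 × 70 × 0.17675 × 10.375 = 57.8 kips.
Base metal shear (0.3125 in plate): yield φR_n = 1.0×0.6×50×0.3125×10.375 = 97.3 kips; rupture φR_n = 0.75×0.6×65×0.3125×10.375 = 94.8 kips; take 94.8 kips (rupture).
Governing: min(57.8, 94.8) = 57.8 kips → weld metal.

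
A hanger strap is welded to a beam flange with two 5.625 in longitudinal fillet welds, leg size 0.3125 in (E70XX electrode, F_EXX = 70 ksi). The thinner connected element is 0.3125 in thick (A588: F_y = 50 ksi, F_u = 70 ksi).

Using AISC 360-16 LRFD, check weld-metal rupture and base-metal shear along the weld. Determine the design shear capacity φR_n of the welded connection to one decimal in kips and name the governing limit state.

78.3 kips (weld metal governs)

Weld metal: throat = 0.707×0.3125 = 0.22094 in, L = 2×5.625 = 11.25 in. φR_n = 0.75 × 0.6 × 70 × 0.22094 × 11.25 = 78.3 kips.
Base metal shear (0.3125 in plate): yield φR_n = 1.0×0.6×50×0.3125×11.25 = 105.5 kips; rupture φR_n = 0.75×0.6×70×0.3125×11.25 = 110.7 kips; take 105.5 kips (yield).
Governing: min(78.3, 105.5) = 78.3 kips → weld metal.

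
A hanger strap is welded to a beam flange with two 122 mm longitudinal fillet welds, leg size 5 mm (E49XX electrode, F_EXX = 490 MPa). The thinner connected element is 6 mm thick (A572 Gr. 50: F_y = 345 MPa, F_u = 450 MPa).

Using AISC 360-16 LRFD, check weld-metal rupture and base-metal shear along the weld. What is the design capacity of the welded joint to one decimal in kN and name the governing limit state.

Weld metal: throat = 0.707×5 = 3.535 mm, L = 2×122 = 244 mm. φR_n = 0.75 × 0.6 × 490 × 3.535 × 244 = 190.2 kN.
Base metal shear (6 mm plate): yield φR_n = 1.0×0.6×345×6×244 = 303.0 kN; rupture φR_n = 0.75×0.6×450×6×244 = 296.5 kN; take 296.5 kN (rupture).
Governing: min(190.2, 296.5) = 190.2 kN → weld metal.

190.2 kN (weld metal governs)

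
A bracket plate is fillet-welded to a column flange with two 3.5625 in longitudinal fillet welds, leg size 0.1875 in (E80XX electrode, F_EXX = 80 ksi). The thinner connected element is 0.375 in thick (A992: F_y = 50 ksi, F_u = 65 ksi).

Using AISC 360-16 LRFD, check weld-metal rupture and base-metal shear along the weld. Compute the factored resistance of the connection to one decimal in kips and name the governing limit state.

Weld metal: throat = 0.707×0.1875 = 0.13256 in, L = 2×3.5625 = 7.125 in. φR_n = 0.75 × 0.6 × 80 × 0.13256 × 7.125 = 34.0 kips.
Base metal shear (0.375 in plate): yield φR_n = 1.0×0.6×50×0.375×7.125 = 80.2 kips; rupture φR_n = 0.75×0.6×65×0.375×7.125 = 78.2 kips; take 78.2 kips (rupture).
Governing: min(34.0, 78.2) = 34.0 kips → weld metal.

34.0 kips (weld metal governs)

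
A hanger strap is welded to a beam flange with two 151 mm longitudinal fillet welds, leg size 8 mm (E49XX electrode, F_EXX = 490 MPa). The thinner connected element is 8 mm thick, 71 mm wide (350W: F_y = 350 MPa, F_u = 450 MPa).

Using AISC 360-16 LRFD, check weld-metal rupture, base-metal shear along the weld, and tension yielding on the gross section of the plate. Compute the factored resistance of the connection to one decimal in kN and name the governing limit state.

Weld metal: throat = 0.707×8 = 5.656 mm, L = 2×151 = 302 mm. φR_n = 0.75 × 0.6 × 490 × 5.656 × 302 = 376.6 kN.
Base metal shear (8 mm plate): yield φR_n = 1.0×0.6×350×8×302 = 507.4 kN; rupture φR_n = 0.75×0.6×450×8×302 = 489.2 kN; take 489.2 kN (rupture).
Tension yield (gross): A_g = 71×8 = 568 mm². φR_n = 0.90 × 350 × 568 = 178.9 kN.
Governing: min(376.6, 489.2, 178.9) = 178.9 kN → gross-section yield.

178.9 kN (gross-section yield governs)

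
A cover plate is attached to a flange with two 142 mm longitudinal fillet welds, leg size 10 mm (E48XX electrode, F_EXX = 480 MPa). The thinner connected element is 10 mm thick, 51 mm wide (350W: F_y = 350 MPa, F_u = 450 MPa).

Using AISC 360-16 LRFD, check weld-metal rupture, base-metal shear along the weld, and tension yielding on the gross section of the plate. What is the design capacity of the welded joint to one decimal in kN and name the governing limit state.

Weld metal: throat = 0.707×10 = 7.07 mm, L = 2×142 = 284 mm. φR_n = 0.75 × 0.6 × 480 × 7.07 × 284 = 433.7 kN.
Base metal shear (10 mm plate): yield φR_n = 1.0×0.6×350×10×284 = 596.4 kN; rupture φR_n = 0.75×0.6×450×10×284 = 575.1 kN; take 575.1 kN (rupture).
Tension yield (gross): A_g = 51×10 = 510 mm². φR_n = 0.90 × 350 × 510 = 160.7 kN.
Governing: min(433.7, 575.1, 160.7) = 160.7 kN → gross-section yield.

160.7 kN (gross-section yield governs)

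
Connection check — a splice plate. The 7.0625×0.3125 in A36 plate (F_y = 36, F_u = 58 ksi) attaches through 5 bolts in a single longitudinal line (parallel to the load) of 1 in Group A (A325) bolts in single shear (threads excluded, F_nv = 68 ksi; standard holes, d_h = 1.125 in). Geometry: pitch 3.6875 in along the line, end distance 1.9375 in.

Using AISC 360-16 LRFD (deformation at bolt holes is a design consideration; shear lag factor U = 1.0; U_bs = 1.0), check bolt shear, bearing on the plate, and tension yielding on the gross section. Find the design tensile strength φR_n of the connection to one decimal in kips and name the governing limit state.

Bolt shear: A_b = π(1)²/4 = 0.7854 in². φR_n = 0.75 × 68 × 0.7854 × 5 × 1 = 200.3 kips.
Bearing (0.3125 in plate, F_u = 58 ksi): end bolts L_c = 1.9375 − 1.125/2 = 1.375, R_n = min(1.2×1.375×0.3125×58, 2.4×1×0.3125×58) = 29.906 kips/bolt; interior L_c = 3.6875 − 1.125 = 2.5625, R_n = 43.5 kips/bolt. φR_n = 0.75 × (1×29.906 + 4×43.5) = 152.9 kips.
Tension yield (gross): A_g = 7.0625×0.3125 = 2.207 in². φR_n = 0.90 × 36 × 2.207 = 71.5 kips.
Governing: min(200.3, 152.9, 71.5) = 71.5 kips → gross-section yield.

71.5 kips (gross-section yield governs)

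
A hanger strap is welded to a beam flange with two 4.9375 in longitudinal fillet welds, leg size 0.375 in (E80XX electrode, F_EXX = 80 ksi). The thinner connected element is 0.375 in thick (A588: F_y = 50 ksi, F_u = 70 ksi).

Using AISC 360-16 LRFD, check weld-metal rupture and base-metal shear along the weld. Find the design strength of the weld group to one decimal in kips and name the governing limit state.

Weld metal: throat = 0.707×0.375 = 0.26513 in, L = 2×4.9375 = 9.875 in. φR_n = 0.75 × 0.6 × 80 × 0.26513 × 9.875 = 94.3 kips.
Base metal shear (0.375 in plate): yield φR_n = 1.0×0.6×50×0.375×9.875 = 111.1 kips; rupture φR_n = 0.75×0.6×70×0.375×9.875 = 116.6 kips; take 111.1 kips (yield).
Governing: min(94.3, 111.1) = 94.3 kips → weld metal.

94.3 kips (weld metal governs)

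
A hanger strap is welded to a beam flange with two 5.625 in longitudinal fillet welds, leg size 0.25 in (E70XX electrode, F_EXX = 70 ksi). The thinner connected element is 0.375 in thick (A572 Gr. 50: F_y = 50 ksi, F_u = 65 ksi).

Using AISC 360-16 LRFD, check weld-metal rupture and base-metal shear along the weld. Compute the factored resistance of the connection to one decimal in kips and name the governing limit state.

Weld metal: throat = 0.707×0.25 = 0.17675 in, L = 2×5.625 = 11.25 in. φR_n = 0.75 × 0.6 × 70 × 0.17675 × 11.25 = 62.6 kips.
Base metal shear (0.375 in plate): yield φR_n = 1.0×0.6×50×0.375×11.25 = 126.6 kips; rupture φR_n = 0.75×0.6×65×0.375×11.25 = 123.4 kips; take 123.4 kips (rupture).
Governing: min(62.6, 123.4) = 62.6 kips → weld metal.

62.6 kips (weld metal governs)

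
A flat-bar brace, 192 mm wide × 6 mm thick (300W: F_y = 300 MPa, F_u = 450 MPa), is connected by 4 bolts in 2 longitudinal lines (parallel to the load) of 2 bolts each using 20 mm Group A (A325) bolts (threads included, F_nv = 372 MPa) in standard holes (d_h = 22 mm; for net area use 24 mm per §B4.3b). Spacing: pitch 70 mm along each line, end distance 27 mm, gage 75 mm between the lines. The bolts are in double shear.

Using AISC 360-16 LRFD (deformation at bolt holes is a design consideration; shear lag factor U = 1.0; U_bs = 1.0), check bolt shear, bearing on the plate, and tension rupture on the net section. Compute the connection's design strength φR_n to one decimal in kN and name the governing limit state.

Bolt shear: A_b = π(20)²/4 = 314.16 mm². φR_n = 0.75 × 372 × 314.16 × 4 × 2 = 701.2 kN.
Bearing (6 mm plate, F_u = 450 MPa): end bolts L_c = 27 − 22/2 = 16, R_n = min(1.2×16×6×450, 2.4×20×6×450) = 51.84 kN/bolt; interior L_c = 70 − 22 = 48, R_n = 129.6 kN/bolt. φR_n = 0.75 × (2×51.84 + 2×129.6) = 272.2 kN.
Tension rupture (net): A_n = (192 − 2×24)×6 = 864 mm² (U = 1.0, A_e = A_n). φR_n = 0.75 × 450 × 864 = 291.6 kN.
Governing: min(701.2, 272.2, 291.6) = 272.2 kN → bearing.

272.2 kN (bearing governs)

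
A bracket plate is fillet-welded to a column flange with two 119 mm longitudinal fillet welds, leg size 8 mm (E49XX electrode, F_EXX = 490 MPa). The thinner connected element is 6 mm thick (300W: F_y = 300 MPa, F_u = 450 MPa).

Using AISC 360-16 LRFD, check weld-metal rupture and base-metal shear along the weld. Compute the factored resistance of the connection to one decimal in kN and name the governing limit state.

Weld metal: throat = 0.707×8 = 5.656 mm, L = 2×119 = 238 mm. φR_n = 0.75 × 0.6 × 490 × 5.656 × 238 = 296.8 kN.
Base metal shear (6 mm plate): yield φR_n = 1.0×0.6×300×6×238 = 257.0 kN; rupture φR_n = 0.75×0.6×450×6×238 = 289.2 kN; take 257.0 kN (yield).
Governing: min(296.8, 257.0) = 257.0 kN → base-metal shear.

257.0 kN (base-metal shear governs)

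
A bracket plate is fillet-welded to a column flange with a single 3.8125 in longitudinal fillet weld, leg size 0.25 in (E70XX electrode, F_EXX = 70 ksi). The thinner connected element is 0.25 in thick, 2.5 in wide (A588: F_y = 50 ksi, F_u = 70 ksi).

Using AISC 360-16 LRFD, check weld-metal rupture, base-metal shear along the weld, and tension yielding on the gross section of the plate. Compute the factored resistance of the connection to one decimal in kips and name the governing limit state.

Weld metal: throat = 0.707×0.25 = 0.17675 in, L = 3.8125 in. φR_n = 0.75 × 0.6 × 70 × 0.17675 × 3.8125 = 21.2 kips.
Base metal shear (0.25 in plate): yield φR_n = 1.0×0.6×50×0.25×3.8125 = 28.6 kips; rupture φR_n = 0.75×0.6×70×0.25×3.8125 = 30.0 kips; take 28.6 kips (yield).
Tension yield (gross): A_g = 2.5×0.25 = 0.625 in². φR_n = 0.90 × 50 × 0.625 = 28.1 kips.
Governing: min(21.2, 28.6, 28.1) = 21.2 kips → weld metal.

21.2 kips (weld metal governs)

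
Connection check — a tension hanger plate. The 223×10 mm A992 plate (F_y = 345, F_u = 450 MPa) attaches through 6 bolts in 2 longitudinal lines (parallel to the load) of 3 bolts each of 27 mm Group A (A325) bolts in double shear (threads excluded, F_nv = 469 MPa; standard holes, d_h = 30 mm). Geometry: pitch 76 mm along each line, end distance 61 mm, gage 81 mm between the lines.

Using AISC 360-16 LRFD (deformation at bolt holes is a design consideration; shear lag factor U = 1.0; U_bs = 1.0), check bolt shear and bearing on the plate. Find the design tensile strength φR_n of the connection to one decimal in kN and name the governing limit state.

Bolt shear: A_b = π(27)²/4 = 572.56 mm². φR_n = 0.75 × 469 × 572.56 × 6 × 2 = 2416.8 kN.
Bearing (10 mm plate, F_u = 450 MPa): end bolts L_c = 61 − 30/2 = 46, R_n = min(1.2×46×10×450, 2.4×27×10×450) = 248.4 kN/bolt; interior L_c = 76 − 30 = 46, R_n = 248.4 kN/bolt. φR_n = 0.75 × (2×248.4 + 4×248.4) = 1117.8 kN.
Governing: min(2416.8, 1117.8) = 1117.8 kN → bearing.

1117.8 kN (bearing governs)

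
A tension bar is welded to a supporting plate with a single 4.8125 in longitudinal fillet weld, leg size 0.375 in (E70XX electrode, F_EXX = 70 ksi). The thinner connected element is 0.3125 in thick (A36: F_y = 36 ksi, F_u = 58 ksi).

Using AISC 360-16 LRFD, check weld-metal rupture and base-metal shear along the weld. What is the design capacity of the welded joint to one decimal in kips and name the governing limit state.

Weld metal: throat = 0.707×0.375 = 0.26513 in, L = 4.8125 in. φR_n = 0.75 × 0.6 × 70 × 0.26513 × 4.8125 = 40.2 kips.
Base metal shear (0.3125 in plate): yield φR_n = 1.0×0.6×36×0.3125×4.8125 = 32.5 kips; rupture φR_n = 0.75×0.6×58×0.3125×4.8125 = 39.3 kips; take 32.5 kips (yield).
Governing: min(40.2, 32.5) = 32.5 kips → base-metal shear.

32.5 kips (base-metal shear governs)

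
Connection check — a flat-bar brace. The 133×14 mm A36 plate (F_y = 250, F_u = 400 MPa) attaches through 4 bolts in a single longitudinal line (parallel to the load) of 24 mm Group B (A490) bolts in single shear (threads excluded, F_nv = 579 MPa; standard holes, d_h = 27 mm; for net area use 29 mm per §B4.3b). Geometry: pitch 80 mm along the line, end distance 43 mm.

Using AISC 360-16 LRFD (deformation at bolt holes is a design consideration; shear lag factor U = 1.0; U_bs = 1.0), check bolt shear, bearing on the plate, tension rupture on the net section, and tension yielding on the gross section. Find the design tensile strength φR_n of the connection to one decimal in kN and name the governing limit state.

Bolt shear: A_b = π(24)²/4 = 452.39 mm². φR_n = 0.75 × 579 × 452.39 × 4 × 1 = 785.8 kN.
Bearing (14 mm plate, F_u = 400 MPa): end bolts L_c = 43 − 27/2 = 29.5, R_n = min(1.2×29.5×14×400, 2.4×24×14×400) = 198.24 kN/bolt; interior L_c = 80 − 27 = 53, R_n = 322.56 kN/bolt. φR_n = 0.75 × (1×198.24 + 3×322.56) = 874.4 kN.
Tension rupture (net): A_n = (133 − 1×29)×14 = 1456 mm² (U = 1.0, A_e = A_n). φR_n = 0.75 × 400 × 1456 = 436.8 kN.
Tension yield (gross): A_g = 133×14 = 1862 mm². φR_n = 0.90 × 250 × 1862 = 419.0 kN.
Governing: min(785.8, 874.4, 436.8, 419.0) = 419.0 kN → gross-section yield.

419.0 kN (gross-section yield governs)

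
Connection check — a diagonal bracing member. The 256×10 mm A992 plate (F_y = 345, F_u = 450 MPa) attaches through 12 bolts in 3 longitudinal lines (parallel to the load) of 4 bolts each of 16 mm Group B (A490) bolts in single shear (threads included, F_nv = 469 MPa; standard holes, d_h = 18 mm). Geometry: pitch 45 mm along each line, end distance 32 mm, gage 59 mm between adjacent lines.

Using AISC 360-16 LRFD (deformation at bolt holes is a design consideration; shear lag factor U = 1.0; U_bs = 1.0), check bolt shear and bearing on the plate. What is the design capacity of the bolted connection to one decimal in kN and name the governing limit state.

Bolt shear: A_b = π(16)²/4 = 201.06 mm². φR_n = 0.75 × 469 × 201.06 × 12 × 1 = 848.7 kN.
Bearing (10 mm plate, F_u = 450 MPa): end bolts L_c = 32 − 18/2 = 23, R_n = min(1.2×23×10×450, 2.4×16×10×450) = 124.2 kN/bolt; interior L_c = 45 − 18 = 27, R_n = 145.8 kN/bolt. φR_n = 0.75 × (3×124.2 + 9×145.8) = 1263.6 kN.
Governing: min(848.7, 1263.6) = 848.7 kN → bolt shear.

848.7 kN (bolt shear governs)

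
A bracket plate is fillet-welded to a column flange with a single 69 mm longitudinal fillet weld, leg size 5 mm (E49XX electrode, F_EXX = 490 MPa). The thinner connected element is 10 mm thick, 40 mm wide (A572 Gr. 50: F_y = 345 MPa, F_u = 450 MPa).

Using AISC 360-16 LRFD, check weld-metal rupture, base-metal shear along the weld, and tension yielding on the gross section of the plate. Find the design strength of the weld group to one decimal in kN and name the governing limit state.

53.8 kN (weld metal governs)

Weld metal: throat = 0.707×5 = 3.535 mm, L = 69 mm. φR_n = 0.75 × 0.6 × 490 × 3.535 × 69 = 53.8 kN.
Base metal shear (10 mm plate): yield φR_n = 1.0×0.6×345×10×69 = 142.8 kN; rupture φR_n = 0.75×0.6×450×10×69 = 139.7 kN; take 139.7 kN (rupture).
Tension yield (gross): A_g = 40×10 = 400 mm². φR_n = 0.90 × 345 × 400 = 124.2 kN.
Governing: min(53.8, 139.7, 124.2) = 53.8 kN → weld metal.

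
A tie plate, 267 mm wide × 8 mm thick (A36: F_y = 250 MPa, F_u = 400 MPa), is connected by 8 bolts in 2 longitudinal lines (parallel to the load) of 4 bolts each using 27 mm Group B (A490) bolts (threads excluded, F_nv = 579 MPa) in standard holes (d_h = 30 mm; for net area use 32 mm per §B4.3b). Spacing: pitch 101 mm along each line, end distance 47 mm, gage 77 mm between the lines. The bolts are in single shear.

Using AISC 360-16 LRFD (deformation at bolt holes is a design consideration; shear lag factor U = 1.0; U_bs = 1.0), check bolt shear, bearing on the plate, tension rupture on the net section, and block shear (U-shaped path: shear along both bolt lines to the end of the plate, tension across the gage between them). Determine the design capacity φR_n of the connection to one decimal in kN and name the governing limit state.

Bolt shear: A_b = π(27)²/4 = 572.56 mm². φR_n = 0.75 × 579 × 572.56 × 8 × 1 = 1989.1 kN.
Bearing (8 mm plate, F_u = 400 MPa): end bolts L_c = 47 − 30/2 = 32, R_n = min(1.2×32×8×400, 2.4×27×8×400) = 122.88 kN/bolt; interior L_c = 101 − 30 = 71, R_n = 207.36 kN/bolt. φR_n = 0.75 × (2×122.88 + 6×207.36) = 1117.4 kN.
Tension rupture (net): A_n = (267 − 2×32)×8 = 1624 mm² (U = 1.0, A_e = A_n). φR_n = 0.75 × 400 × 1624 = 487.2 kN.
Block shear: shear path 2×[47+3×101] = 2×350 mm, A_gv = 5600, A_nv = 2×(350 − 3.5×32)×8 = 3808 mm²; tension across gage: (77 − 1×32)×8 = 360 mm². R_n = min(0.6×400×3808, 0.6×250×5600) + 1.0×400×360 = min(913.92, 840) + 144 = 984 kN. φR_n = 0.75 × 984 = 738.0 kN.
Governing: min(1989.1, 1117.4, 487.2, 738.0) = 487.2 kN → net-section rupture.

487.2 kN (net-section rupture governs)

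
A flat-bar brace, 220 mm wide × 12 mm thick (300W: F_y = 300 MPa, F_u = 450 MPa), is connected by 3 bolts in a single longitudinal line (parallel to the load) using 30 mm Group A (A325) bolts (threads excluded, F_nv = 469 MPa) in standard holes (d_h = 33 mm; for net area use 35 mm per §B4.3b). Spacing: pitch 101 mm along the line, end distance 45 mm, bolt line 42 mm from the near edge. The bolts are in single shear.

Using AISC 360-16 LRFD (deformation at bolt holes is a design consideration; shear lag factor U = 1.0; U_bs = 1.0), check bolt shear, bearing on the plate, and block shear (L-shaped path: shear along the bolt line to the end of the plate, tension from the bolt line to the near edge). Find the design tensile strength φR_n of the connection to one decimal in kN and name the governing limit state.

486.8 kN (block shear governs)

Bolt shear: A_b = π(30)²/4 = 706.86 mm². φR_n = 0.75 × 469 × 706.86 × 3 × 1 = 745.9 kN.
Bearing (12 mm plate, F_u = 450 MPa): end bolts L_c = 45 − 33/2 = 28.5, R_n = min(1.2×28.5×12×450, 2.4×30×12×450) = 184.68 kN/bolt; interior L_c = 101 − 33 = 68, R_n = 388.8 kN/bolt. φR_n = 0.75 × (1×184.68 + 2×388.8) = 721.7 kN.
Block shear: shear path 1×[45+2×101] = 1×247 mm, A_gv = 2964, A_nv = 1×(247 − 2.5×35)×12 = 1914 mm²; tension to near edge: (42 − 0.5×35)×12 = 294 mm². R_n = min(0.6×450×1914, 0.6×300×2964) + 1.0×450×294 = min(516.78, 533.52) + 132.3 = 649.08 kN. φR_n = 0.75 × 649.08 = 486.8 kN.
Governing: min(745.9, 721.7, 486.8) = 486.8 kN → block shear.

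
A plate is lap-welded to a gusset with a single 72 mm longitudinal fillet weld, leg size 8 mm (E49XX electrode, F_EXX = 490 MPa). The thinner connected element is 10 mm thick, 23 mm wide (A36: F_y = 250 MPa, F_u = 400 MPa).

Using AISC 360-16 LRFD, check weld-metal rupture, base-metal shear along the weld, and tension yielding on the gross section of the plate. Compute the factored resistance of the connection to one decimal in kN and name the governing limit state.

Weld metal: throat = 0.707×8 = 5.656 mm, L = 72 mm. φR_n = 0.75 × 0.6 × 490 × 5.656 × 72 = 89.8 kN.
Base metal shear (10 mm plate): yield φR_n = 1.0×0.6×250×10×72 = 108.0 kN; rupture φR_n = 0.75×0.6×400×10×72 = 129.6 kN; take 108.0 kN (yield).
Tension yield (gross): A_g = 23×10 = 230 mm². φR_n = 0.90 × 250 × 230 = 51.8 kN.
Governing: min(89.8, 108.0, 51.8) = 51.8 kN → gross-section yield.

51.8 kN (gross-section yield governs)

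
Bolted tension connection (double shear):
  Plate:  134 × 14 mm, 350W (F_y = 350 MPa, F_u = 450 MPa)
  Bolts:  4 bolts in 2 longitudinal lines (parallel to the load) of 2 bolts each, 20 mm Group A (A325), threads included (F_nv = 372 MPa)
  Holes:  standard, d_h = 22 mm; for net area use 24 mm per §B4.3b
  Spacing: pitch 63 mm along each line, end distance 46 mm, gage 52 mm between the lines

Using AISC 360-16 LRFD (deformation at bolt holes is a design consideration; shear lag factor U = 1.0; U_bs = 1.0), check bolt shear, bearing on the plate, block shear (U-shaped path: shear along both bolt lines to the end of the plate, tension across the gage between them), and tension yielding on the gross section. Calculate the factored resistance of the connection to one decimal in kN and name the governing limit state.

546.2 kN (block shear governs)

Bolt shear: A_b = π(20)²/4 = 314.16 mm². φR_n = 0.75 × 372 × 314.16 × 4 × 2 = 701.2 kN.
Bearing (14 mm plate, F_u = 450 MPa): end bolts L_c = 46 − 22/2 = 35, R_n = min(1.2×35×14×450, 2.4×20×14×450) = 264.6 kN/bolt; interior L_c = 63 − 22 = 41, R_n = 302.4 kN/bolt. φR_n = 0.75 × (2×264.6 + 2×302.4) = 850.5 kN.
Block shear: shear path 2×[46+1×63] = 2×109 mm, A_gv = 3052, A_nv = 2×(109 − 1.5×24)×14 = 2044 mm²; tension across gage: (52 − 1×24)×14 = 392 mm². R_n = min(0.6×450×2044, 0.6×350×3052) + 1.0×450×392 = min(551.88, 640.92) + 176.4 = 728.28 kN. φR_n = 0.75 × 728.28 = 546.2 kN.
Tension yield (gross): A_g = 134×14 = 1876 mm². φR_n = 0.90 × 350 × 1876 = 590.9 kN.
Governing: min(701.2, 850.5, 546.2, 590.9) = 546.2 kN → block shear.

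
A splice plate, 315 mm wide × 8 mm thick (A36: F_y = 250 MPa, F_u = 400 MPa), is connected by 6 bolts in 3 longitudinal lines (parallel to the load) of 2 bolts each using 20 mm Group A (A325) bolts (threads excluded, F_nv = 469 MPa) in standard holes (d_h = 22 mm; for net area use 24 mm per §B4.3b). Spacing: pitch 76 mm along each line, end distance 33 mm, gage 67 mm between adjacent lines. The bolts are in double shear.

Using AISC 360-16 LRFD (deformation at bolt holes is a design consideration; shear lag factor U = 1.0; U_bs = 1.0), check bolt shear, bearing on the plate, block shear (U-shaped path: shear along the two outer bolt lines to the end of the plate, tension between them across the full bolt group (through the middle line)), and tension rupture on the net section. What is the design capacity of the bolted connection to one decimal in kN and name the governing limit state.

402.6 kN (block shear governs)

Bolt shear: A_b = π(20)²/4 = 314.16 mm². φR_n = 0.75 × 469 × 314.16 × 6 × 2 = 1326.1 kN.
Bearing (8 mm plate, F_u = 400 MPa): end bolts L_c = 33 − 22/2 = 22, R_n = min(1.2×22×8×400, 2.4×20×8×400) = 84.48 kN/bolt; interior L_c = 76 − 22 = 54, R_n = 153.6 kN/bolt. φR_n = 0.75 × (3×84.48 + 3×153.6) = 535.7 kN.
Block shear: shear path 2×[33+1×76] = 2×109 mm, A_gv = 1744, A_nv = 2×(109 − 1.5×24)×8 = 1168 mm²; tension across gage: (134 − 2×24)×8 = 688 mm². R_n = min(0.6×400×1168, 0.6×250×1744) + 1.0×400×688 = min(280.32, 261.6) + 275.2 = 536.8 kN. φR_n = 0.75 × 536.8 = 402.6 kN.
Tension rupture (net): A_n = (315 − 3×24)×8 = 1944 mm² (U = 1.0, A_e = A_n). φR_n = 0.75 × 400 × 1944 = 583.2 kN.
Governing: min(1326.1, 535.7, 402.6, 583.2) = 402.6 kN → block shear.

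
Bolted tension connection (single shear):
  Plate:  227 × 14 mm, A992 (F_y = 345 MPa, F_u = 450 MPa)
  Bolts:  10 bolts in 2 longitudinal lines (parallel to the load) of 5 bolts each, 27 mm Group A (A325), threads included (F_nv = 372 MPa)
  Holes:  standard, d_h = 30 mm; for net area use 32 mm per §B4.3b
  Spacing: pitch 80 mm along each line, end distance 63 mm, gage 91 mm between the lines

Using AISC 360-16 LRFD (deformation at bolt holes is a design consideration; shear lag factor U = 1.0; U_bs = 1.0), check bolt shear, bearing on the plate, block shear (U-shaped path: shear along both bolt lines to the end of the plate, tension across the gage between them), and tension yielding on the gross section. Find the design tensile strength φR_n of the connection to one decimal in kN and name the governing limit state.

Bolt shear: A_b = π(27)²/4 = 572.56 mm². φR_n = 0.75 × 372 × 572.56 × 10 × 1 = 1597.4 kN.
Bearing (14 mm plate, F_u = 450 MPa): end bolts L_c = 63 − 30/2 = 48, R_n = min(1.2×48×14×450, 2.4×27×14×450) = 362.88 kN/bolt; interior L_c = 80 − 30 = 50, R_n = 378 kN/bolt. φR_n = 0.75 × (2×362.88 + 8×378) = 2812.3 kN.
Block shear: shear path 2×[63+4×80] = 2×383 mm, A_gv = 10724, A_nv = 2×(383 − 4.5×32)×14 = 6692 mm²; tension across gage: (91 − 1×32)×14 = 826 mm². R_n = min(0.6×450×6692, 0.6×345×10724) + 1.0×450×826 = min(1806.8, 2219.9) + 371.7 = 2178.5 kN. φR_n = 0.75 × 2178.5 = 1633.9 kN.
Tension yield (gross): A_g = 227×14 = 3178 mm². φR_n = 0.90 × 345 × 3178 = 986.8 kN.
Governing: min(1597.4, 2812.3, 1633.9, 986.8) = 986.8 kN → gross-section yield.

986.8 kN (gross-section yield governs)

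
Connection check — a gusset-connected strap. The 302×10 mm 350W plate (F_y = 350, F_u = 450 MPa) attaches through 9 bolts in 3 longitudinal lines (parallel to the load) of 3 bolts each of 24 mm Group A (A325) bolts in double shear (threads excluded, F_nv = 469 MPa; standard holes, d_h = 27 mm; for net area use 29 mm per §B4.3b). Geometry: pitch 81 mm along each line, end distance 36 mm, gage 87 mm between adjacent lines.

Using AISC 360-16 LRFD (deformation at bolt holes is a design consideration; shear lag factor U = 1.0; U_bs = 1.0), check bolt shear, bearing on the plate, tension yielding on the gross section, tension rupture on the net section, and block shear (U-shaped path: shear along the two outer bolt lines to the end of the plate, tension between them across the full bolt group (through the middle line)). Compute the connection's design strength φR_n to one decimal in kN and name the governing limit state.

Bolt shear: A_b = π(24)²/4 = 452.39 mm². φR_n = 0.75 × 469 × 452.39 × 9 × 2 = 2864.3 kN.
Bearing (10 mm plate, F_u = 450 MPa): end bolts L_c = 36 − 27/2 = 22.5, R_n = min(1.2×22.5×10×450, 2.4×24×10×450) = 121.5 kN/bolt; interior L_c = 81 − 27 = 54, R_n = 259.2 kN/bolt. φR_n = 0.75 × (3×121.5 + 6×259.2) = 1439.8 kN.
Tension yield (gross): A_g = 302×10 = 3020 mm². φR_n = 0.90 × 350 × 3020 = 951.3 kN.
Tension rupture (net): A_n = (302 − 3×29)×10 = 2150 mm² (U = 1.0, A_e = A_n). φR_n = 0.75 × 450 × 2150 = 725.6 kN.
Block shear: shear path 2×[36+2×81] = 2×198 mm, A_gv = 3960, A_nv = 2×(198 − 2.5×29)×10 = 2510 mm²; tension across gage: (174 − 2×29)×10 = 1160 mm². R_n = min(0.6×450×2510, 0.6×350×3960) + 1.0×450×1160 = min(677.7, 831.6) + 522 = 1199.7 kN. φR_n = 0.75 × 1199.7 = 899.8 kN.
Governing: min(2864.3, 1439.8, 951.3, 725.6, 899.8) = 725.6 kN → net-section rupture.

725.6 kN (net-section rupture governs)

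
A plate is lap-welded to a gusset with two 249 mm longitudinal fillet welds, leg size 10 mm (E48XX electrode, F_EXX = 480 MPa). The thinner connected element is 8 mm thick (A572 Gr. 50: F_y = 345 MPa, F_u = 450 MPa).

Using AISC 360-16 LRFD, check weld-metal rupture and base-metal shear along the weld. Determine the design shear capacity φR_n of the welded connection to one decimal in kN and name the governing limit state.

Weld metal: throat = 0.707×10 = 7.07 mm, L = 2×249 = 498 mm. φR_n = 0.75 × 0.6 × 480 × 7.07 × 498 = 760.5 kN.
Base metal shear (8 mm plate): yield φR_n = 1.0×0.6×345×8×498 = 824.7 kN; rupture φR_n = 0.75×0.6×450×8×498 = 806.8 kN; take 806.8 kN (rupture).
Governing: min(760.5, 806.8) = 760.5 kN → weld metal.

760.5 kN (weld metal governs)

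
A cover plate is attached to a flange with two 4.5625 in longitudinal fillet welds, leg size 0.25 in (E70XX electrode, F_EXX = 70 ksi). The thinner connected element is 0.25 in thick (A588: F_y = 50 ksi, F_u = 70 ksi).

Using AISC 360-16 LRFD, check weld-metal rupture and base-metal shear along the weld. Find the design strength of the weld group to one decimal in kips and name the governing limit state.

50.8 kips (weld metal governs)

Weld metal: throat = 0.707×0.25 = 0.17675 in, L = 2×4.5625 = 9.125 in. φR_n = 0.75 × 0.6 × 70 × 0.17675 × 9.125 = 50.8 kips.
Base metal shear (0.25 in plate): yield φR_n = 1.0×0.6×50×0.25×9.125 = 68.4 kips; rupture φR_n = 0.75×0.6×70×0.25×9.125 = 71.9 kips; take 68.4 kips (yield).
Governing: min(50.8, 68.4) = 50.8 kips → weld metal.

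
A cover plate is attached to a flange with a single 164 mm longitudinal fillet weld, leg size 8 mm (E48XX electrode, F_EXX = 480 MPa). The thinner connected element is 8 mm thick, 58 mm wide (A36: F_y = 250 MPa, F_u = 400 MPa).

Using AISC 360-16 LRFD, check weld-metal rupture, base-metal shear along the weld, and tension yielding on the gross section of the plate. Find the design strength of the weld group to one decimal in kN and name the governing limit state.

104.4 kN (gross-section yield governs)

Weld metal: throat = 0.707×8 = 5.656 mm, L = 164 mm. φR_n = 0.75 × 0.6 × 480 × 5.656 × 164 = 200.4 kN.
Base metal shear (8 mm plate): yield φR_n = 1.0×0.6×250×8×164 = 196.8 kN; rupture φR_n = 0.75×0.6×400×8×164 = 236.2 kN; take 196.8 kN (yield).
Tension yield (gross): A_g = 58×8 = 464 mm². φR_n = 0.90 × 250 × 464 = 104.4 kN.
Governing: min(200.4, 196.8, 104.4) = 104.4 kN → gross-section yield.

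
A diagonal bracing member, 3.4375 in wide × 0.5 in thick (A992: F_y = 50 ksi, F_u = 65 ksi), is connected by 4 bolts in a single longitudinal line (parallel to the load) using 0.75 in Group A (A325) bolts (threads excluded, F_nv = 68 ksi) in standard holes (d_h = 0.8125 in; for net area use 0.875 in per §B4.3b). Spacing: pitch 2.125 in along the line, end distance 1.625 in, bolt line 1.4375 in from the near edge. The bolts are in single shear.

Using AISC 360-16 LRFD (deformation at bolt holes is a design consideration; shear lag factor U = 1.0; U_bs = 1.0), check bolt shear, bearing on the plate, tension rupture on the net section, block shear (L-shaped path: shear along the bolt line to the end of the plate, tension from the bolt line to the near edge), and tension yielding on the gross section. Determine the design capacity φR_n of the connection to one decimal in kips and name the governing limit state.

Bolt shear: A_b = π(0.75)²/4 = 0.44179 in². φR_n = 0.75 × 68 × 0.44179 × 4 × 1 = 90.1 kips.
Bearing (0.5 in plate, F_u = 65 ksi): end bolts L_c = 1.625 − 0.8125/2 = 1.21875, R_n = min(1.2×1.21875×0.5×65, 2.4×0.75×0.5×65) = 47.531 kips/bolt; interior L_c = 2.125 − 0.8125 = 1.3125, R_n = 51.188 kips/bolt. φR_n = 0.75 × (1×47.531 + 3×51.188) = 150.8 kips.
Tension rupture (net): A_n = (3.4375 − 1×0.875)×0.5 = 1.2813 in² (U = 1.0, A_e = A_n). φR_n = 0.75 × 65 × 1.2813 = 62.5 kips.
Block shear: shear path 1×[1.625+3×2.125] = 1×8 in, A_gv = 4, A_nv = 1×(8 − 3.5×0.875)×0.5 = 2.4688 in²; tension to near edge: (1.4375 − 0.5×0.875)×0.5 = 0.5 in². R_n = min(0.6×65×2.4688, 0.6×50×4) + 1.0×65×0.5 = min(96.283, 120) + 32.5 = 128.78 kips. φR_n = 0.75 × 128.78 = 96.6 kips.
Tension yield (gross): A_g = 3.4375×0.5 = 1.7188 in². φR_n = 0.90 × 50 × 1.7188 = 77.3 kips.
Governing: min(90.1, 150.8, 62.5, 96.6, 77.3) = 62.5 kips → net-section rupture.

62.5 kips (net-section rupture governs)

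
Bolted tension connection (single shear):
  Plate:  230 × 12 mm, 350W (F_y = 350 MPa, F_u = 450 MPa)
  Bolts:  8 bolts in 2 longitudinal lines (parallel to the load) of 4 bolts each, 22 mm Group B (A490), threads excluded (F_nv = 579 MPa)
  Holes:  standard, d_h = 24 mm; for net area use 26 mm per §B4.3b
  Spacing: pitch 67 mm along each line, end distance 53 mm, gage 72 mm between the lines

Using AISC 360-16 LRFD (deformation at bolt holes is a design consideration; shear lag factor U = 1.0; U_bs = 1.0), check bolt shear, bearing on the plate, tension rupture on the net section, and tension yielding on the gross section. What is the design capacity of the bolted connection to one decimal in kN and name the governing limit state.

720.9 kN (net-section rupture governs)

Bolt shear: A_b = π(22)²/4 = 380.13 mm². φR_n = 0.75 × 579 × 380.13 × 8 × 1 = 1320.6 kN.
Bearing (12 mm plate, F_u = 450 MPa): end bolts L_c = 53 − 24/2 = 41, R_n = min(1.2×41×12×450, 2.4×22×12×450) = 265.68 kN/bolt; interior L_c = 67 − 24 = 43, R_n = 278.64 kN/bolt. φR_n = 0.75 × (2×265.68 + 6×278.64) = 1652.4 kN.
Tension rupture (net): A_n = (230 − 2×26)×12 = 2136 mm² (U = 1.0, A_e = A_n). φR_n = 0.75 × 450 × 2136 = 720.9 kN.
Tension yield (gross): A_g = 230×12 = 2760 mm². φR_n = 0.90 × 350 × 2760 = 869.4 kN.
Governing: min(1320.6, 1652.4, 720.9, 869.4) = 720.9 kN → net-section rupture.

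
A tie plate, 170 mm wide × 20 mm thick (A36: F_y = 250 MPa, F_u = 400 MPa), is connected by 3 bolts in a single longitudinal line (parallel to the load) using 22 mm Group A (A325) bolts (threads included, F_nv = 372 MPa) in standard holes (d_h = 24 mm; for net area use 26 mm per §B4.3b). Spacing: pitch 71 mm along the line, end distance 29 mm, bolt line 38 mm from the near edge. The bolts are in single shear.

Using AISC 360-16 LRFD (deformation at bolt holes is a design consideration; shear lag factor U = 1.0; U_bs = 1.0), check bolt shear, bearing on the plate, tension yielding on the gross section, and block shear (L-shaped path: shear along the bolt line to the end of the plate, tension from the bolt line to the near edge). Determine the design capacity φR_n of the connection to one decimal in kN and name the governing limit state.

Bolt shear: A_b = π(22)²/4 = 380.13 mm². φR_n = 0.75 × 372 × 380.13 × 3 × 1 = 318.2 kN.
Bearing (20 mm plate, F_u = 400 MPa): end bolts L_c = 29 − 24/2 = 17, R_n = min(1.2×17×20×400, 2.4×22×20×400) = 163.2 kN/bolt; interior L_c = 71 − 24 = 47, R_n = 422.4 kN/bolt. φR_n = 0.75 × (1×163.2 + 2×422.4) = 756.0 kN.
Tension yield (gross): A_g = 170×20 = 3400 mm². φR_n = 0.90 × 250 × 3400 = 765.0 kN.
Block shear: shear path 1×[29+2×71] = 1×171 mm, A_gv = 3420, A_nv = 1×(171 − 2.5×26)×20 = 2120 mm²; tension to near edge: (38 − 0.5×26)×20 = 500 mm². R_n = min(0.6×400×2120, 0.6×250×3420) + 1.0×400×500 = min(508.8, 513) + 200 = 708.8 kN. φR_n = 0.75 × 708.8 = 531.6 kN.
Governing: min(318.2, 756.0, 765.0, 531.6) = 318.2 kN → bolt shear.

318.2 kN (bolt shear governs)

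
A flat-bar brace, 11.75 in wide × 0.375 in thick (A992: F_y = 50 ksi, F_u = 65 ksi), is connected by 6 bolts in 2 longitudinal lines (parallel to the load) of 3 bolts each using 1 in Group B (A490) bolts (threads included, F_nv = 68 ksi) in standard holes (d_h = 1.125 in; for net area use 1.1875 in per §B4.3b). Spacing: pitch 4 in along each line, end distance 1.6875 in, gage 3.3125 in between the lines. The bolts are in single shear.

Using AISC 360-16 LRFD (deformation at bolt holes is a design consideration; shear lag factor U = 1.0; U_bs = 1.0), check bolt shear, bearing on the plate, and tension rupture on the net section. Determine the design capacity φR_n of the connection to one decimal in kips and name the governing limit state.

171.4 kips (net-section rupture governs)

Bolt shear: A_b = π(1)²/4 = 0.7854 in². φR_n = 0.75 × 68 × 0.7854 × 6 × 1 = 240.3 kips.
Bearing (0.375 in plate, F_u = 65 ksi): end bolts L_c = 1.6875 − 1.125/2 = 1.125, R_n = min(1.2×1.125×0.375×65, 2.4×1×0.375×65) = 32.906 kips/bolt; interior L_c = 4 − 1.125 = 2.875, R_n = 58.5 kips/bolt. φR_n = 0.75 × (2×32.906 + 4×58.5) = 224.9 kips.
Tension rupture (net): A_n = (11.75 − 2×1.1875)×0.375 = 3.5156 in² (U = 1.0, A_e = A_n). φR_n = 0.75 × 65 × 3.5156 = 171.4 kips.
Governing: min(240.3, 224.9, 171.4) = 171.4 kips → net-section rupture.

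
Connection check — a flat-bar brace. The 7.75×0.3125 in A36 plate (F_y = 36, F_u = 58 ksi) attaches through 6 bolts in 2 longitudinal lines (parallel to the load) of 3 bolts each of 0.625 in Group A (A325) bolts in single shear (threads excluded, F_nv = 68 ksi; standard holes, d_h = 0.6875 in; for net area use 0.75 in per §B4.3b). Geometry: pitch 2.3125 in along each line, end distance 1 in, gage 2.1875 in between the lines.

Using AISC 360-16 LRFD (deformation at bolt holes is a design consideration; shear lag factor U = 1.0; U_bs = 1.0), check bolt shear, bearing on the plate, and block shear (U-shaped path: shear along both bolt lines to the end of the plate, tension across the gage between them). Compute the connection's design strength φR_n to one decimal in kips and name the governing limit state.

Bolt shear: A_b = π(0.625)²/4 = 0.3068 in². φR_n = 0.75 × 68 × 0.3068 × 6 × 1 = 93.9 kips.
Bearing (0.3125 in plate, F_u = 58 ksi): end bolts L_c = 1 − 0.6875/2 = 0.65625, R_n = min(1.2×0.65625×0.3125×58, 2.4×0.625×0.3125×58) = 14.273 kips/bolt; interior L_c = 2.3125 − 0.6875 = 1.625, R_n = 27.188 kips/bolt. φR_n = 0.75 × (2×14.273 + 4×27.188) = 103.0 kips.
Block shear: shear path 2×[1+2×2.3125] = 2×5.625 in, A_gv = 3.5156, A_nv = 2×(5.625 − 2.5×0.75)×0.3125 = 2.3438 in²; tension across gage: (2.1875 − 1×0.75)×0.3125 = 0.44922 in². R_n = min(0.6×58×2.3438, 0.6×36×3.5156) + 1.0×58×0.44922 = min(81.564, 75.937) + 26.055 = 101.99 kips. φR_n = 0.75 × 101.99 = 76.5 kips.
Governing: min(93.9, 103.0, 76.5) = 76.5 kips → block shear.

76.5 kips (block shear governs)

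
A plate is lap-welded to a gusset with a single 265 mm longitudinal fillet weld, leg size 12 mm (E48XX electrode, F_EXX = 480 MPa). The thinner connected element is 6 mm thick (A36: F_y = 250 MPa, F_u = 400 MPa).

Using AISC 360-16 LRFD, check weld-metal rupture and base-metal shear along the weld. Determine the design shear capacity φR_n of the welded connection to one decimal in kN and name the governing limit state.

Weld metal: throat = 0.707×12 = 8.484 mm, L = 265 mm. φR_n = 0.75 × 0.6 × 480 × 8.484 × 265 = 485.6 kN.
Base metal shear (6 mm plate): yield φR_n = 1.0×0.6×250×6×265 = 238.5 kN; rupture φR_n = 0.75×0.6×400×6×265 = 286.2 kN; take 238.5 kN (yield).
Governing: min(485.6, 238.5) = 238.5 kN → base-metal shear.

238.5 kN (base-metal shear governs)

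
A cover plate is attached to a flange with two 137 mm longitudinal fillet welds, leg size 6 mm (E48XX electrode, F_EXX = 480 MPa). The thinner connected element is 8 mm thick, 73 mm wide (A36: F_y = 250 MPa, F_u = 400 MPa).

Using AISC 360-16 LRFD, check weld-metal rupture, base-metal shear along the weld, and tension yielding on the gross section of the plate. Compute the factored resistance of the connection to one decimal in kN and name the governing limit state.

Weld metal: throat = 0.707×6 = 4.242 mm, L = 2×137 = 274 mm. φR_n = 0.75 × 0.6 × 480 × 4.242 × 274 = 251.1 kN.
Base metal shear (8 mm plate): yield φR_n = 1.0×0.6×250×8×274 = 328.8 kN; rupture φR_n = 0.75×0.6×400×8×274 = 394.6 kN; take 328.8 kN (yield).
Tension yield (gross): A_g = 73×8 = 584 mm². φR_n = 0.90 × 250 × 584 = 131.4 kN.
Governing: min(251.1, 328.8, 131.4) = 131.4 kN → gross-section yield.

131.4 kN (gross-section yield governs)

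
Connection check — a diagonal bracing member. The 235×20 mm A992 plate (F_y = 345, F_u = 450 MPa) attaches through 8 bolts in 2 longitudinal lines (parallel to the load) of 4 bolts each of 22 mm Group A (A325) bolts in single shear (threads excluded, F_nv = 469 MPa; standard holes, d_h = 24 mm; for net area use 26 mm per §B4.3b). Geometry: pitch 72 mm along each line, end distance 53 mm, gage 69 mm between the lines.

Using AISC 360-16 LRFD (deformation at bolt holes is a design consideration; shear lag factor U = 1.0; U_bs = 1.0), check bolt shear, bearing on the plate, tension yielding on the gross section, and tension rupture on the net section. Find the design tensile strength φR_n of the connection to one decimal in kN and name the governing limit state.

1069.7 kN (bolt shear governs)

Bolt shear: A_b = π(22)²/4 = 380.13 mm². φR_n = 0.75 × 469 × 380.13 × 8 × 1 = 1069.7 kN.
Bearing (20 mm plate, F_u = 450 MPa): end bolts L_c = 53 − 24/2 = 41, R_n = min(1.2×41×20×450, 2.4×22×20×450) = 442.8 kN/bolt; interior L_c = 72 − 24 = 48, R_n = 475.2 kN/bolt. φR_n = 0.75 × (2×442.8 + 6×475.2) = 2802.6 kN.
Tension yield (gross): A_g = 235×20 = 4700 mm². φR_n = 0.90 × 345 × 4700 = 1459.4 kN.
Tension rupture (net): A_n = (235 − 2×26)×20 = 3660 mm² (U = 1.0, A_e = A_n). φR_n = 0.75 × 450 × 3660 = 1235.3 kN.
Governing: min(1069.7, 2802.6, 1459.4, 1235.3) = 1069.7 kN → bolt shear.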